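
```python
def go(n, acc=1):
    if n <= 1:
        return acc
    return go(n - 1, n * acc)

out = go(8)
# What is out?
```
Call trace:
go(n=8, acc=1)
  go(n=7, acc=8)
    go(n=6, acc=56)
      go(n=5, acc=336)
        go(n=4, acc=1680)
          go(n=3, acc=6720)
            go(n=2, acc=20160)
              go(n=1, acc=40320)
              -> return 40320
            -> return 40320
          -> return 40320
        -> return 40320
      -> return 40320
    -> return 40320
  -> return 40320
-> return 40320

Final answer: 40320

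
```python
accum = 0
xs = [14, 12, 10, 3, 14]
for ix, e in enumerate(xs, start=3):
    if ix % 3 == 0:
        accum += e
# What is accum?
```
Trace:
  accum=0
  accum=14, ix=3, e=14
  accum=14, ix=4, e=12
  accum=14, ix=5, e=10
  accum=17, ix=6, e=3
  accum=17, ix=7, e=14

Final answer: 17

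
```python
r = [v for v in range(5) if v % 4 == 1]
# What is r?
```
Trace:
  v=0
  v=1
  v=2
  v=3
  v=4
  r=[1]

Final answer: [1]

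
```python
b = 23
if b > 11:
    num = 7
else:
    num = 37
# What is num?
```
Trace:
  b=23
  b=23, num=7

Final answer: 7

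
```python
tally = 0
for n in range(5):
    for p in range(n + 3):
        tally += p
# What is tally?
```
Trace:
  tally=0
  tally=0, n=0, p=0
  tally=1, n=0, p=1
  tally=3, n=0, p=2
  tally=3, n=1, p=0
  tally=4, n=1, p=1
  tally=6, n=1, p=2
  tally=9, n=1, p=3
  tally=9, n=2, p=0
  tally=10, n=2, p=1
  tally=12, n=2, p=2
  tally=15, n=2, p=3
  tally=19, n=2, p=4
  tally=19, n=3, p=0
  tally=20, n=3, p=1
  tally=22, n=3, p=2
  tally=25, n=3, p=3
  tally=29, n=3, p=4
  tally=34, n=3, p=5
  tally=34, n=4, p=0
  tally=35, n=4, p=1
  tally=37, n=4, p=2
  tally=40, n=4, p=3
  tally=44, n=4, p=4
  tally=49, n=4, p=5
  tally=55, n=4, p=6

Final answer: 55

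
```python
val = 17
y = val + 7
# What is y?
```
Trace:
  val=17
  val=17, y=24

Final answer: 24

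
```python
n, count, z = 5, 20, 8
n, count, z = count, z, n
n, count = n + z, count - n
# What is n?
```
Trace:
  n=5, count=20, z=8
  n=20, count=8, z=5
  n=25, count=-12, z=5

Final answer: 25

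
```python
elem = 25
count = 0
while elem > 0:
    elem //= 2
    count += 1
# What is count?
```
Trace:
  elem=25
  elem=25, count=0
  elem=12, count=1
  elem=6, count=2
  elem=3, count=3
  elem=1, count=4
  elem=0, count=5

Final answer: 5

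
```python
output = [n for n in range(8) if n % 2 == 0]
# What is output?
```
Trace:
  n=0
  n=1
  n=2
  n=3
  n=4
  n=5
  n=6
  n=7
  output=[0, 2, 4, 6]

Final answer: [0, 2, 4, 6]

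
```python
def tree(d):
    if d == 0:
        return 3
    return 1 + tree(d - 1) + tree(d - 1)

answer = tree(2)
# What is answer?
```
Call trace (a repeated sub-call is expanded the first time; later identical calls just restate its return value):
tree(d=2)
  tree(d=1)
    tree(d=0)
    -> return 3
    tree(d=0)
    -> return 3
  -> return 7
  tree(d=1) -> return 7  (same call as traced above)
-> return 15

Final answer: 15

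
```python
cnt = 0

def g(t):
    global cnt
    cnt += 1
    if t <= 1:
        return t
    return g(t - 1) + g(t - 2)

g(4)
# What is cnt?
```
Call trace (a repeated sub-call is expanded the first time; later identical calls just restate its return value):
g(t=4)
  g(t=3)
    g(t=2)
      g(t=1)
      -> return 1
      g(t=0)
      -> return 0
    -> return 1
    g(t=1)
    -> return 1
  -> return 2
  g(t=2) -> return 1  (same call as traced above)
-> return 3

cnt is incremented once per call, so count the calls in each subtree. Let C(t) = number of calls made by g(t).
C(0) = C(1) = 1 (base case, no recursion); C(t) = 1 + C(t - 1) + C(t - 2) otherwise.
C(2) = 1 + C(1) + C(0) = 1 + 1 + 1 = 3
C(3) = 1 + C(2) + C(1) = 1 + 3 + 1 = 5
C(4) = 1 + C(3) + C(2) = 1 + 5 + 3 = 9
cnt = C(4) = 9

Final answer: 9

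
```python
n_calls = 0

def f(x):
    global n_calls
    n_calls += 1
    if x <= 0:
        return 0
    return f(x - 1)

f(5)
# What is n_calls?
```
Call trace:
f(x=5)
  f(x=4)
    f(x=3)
      f(x=2)
        f(x=1)
          f(x=0)
          -> return 0
        -> return 0
      -> return 0
    -> return 0
  -> return 0
-> return 0

n_calls is incremented once per call. f is entered once for each x = 5, 4, 3, 2, 1, 0 (the x <= 0 call returns without recursing), i.e. 5 + 1 calls.
n_calls = 6

Final answer: 6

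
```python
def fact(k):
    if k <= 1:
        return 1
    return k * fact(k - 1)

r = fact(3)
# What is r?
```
Call trace:
fact(k=3)
  fact(k=2)
    fact(k=1)
    -> return 1
  -> return 2
-> return 6

Final answer: 6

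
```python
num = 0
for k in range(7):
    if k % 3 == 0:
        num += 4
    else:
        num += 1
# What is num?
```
Trace:
  num=0
  num=4, k=0
  num=5, k=1
  num=6, k=2
  num=10, k=3
  num=11, k=4
  num=12, k=5
  num=16, k=6

Final answer: 16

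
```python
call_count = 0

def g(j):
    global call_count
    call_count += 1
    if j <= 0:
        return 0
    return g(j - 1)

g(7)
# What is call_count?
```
Call trace:
g(j=7)
  g(j=6)
    g(j=5)
      g(j=4)
        g(j=3)
          g(j=2)
            g(j=1)
              g(j=0)
              -> return 0
            -> return 0
          -> return 0
        -> return 0
      -> return 0
    -> return 0
  -> return 0
-> return 0

call_count is incremented once per call. g is entered once for each j = 7, 6, 5, 4, 3, 2, 1, 0 (the j <= 0 call returns without recursing), i.e. 7 + 1 calls.
call_count = 8

Final answer: 8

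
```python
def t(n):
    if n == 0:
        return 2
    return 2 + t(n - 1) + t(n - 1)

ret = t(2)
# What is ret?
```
Call trace (a repeated sub-call is expanded the first time; later identical calls just restate its return value):
t(n=2)
  t(n=1)
    t(n=0)
    -> return 2
    t(n=0)
    -> return 2
  -> return 6
  t(n=1) -> return 6  (same call as traced above)
-> return 14

Final answer: 14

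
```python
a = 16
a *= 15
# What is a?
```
Trace:
  a=16
  a=240

Final answer: 240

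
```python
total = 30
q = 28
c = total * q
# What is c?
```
Trace:
  total=30
  total=30, q=28
  total=30, q=28, c=840

Final answer: 840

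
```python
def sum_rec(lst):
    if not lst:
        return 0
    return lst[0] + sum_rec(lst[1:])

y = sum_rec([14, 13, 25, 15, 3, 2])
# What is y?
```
Call trace:
sum_rec(lst=[14, 13, 25, 15, 3, 2])
  sum_rec(lst=[13, 25, 15, 3, 2])
    sum_rec(lst=[25, 15, 3, 2])
      sum_rec(lst=[15, 3, 2])
        sum_rec(lst=[3, 2])
          sum_rec(lst=[2])
            sum_rec(lst=[])
            -> return 0
          -> return 2
        -> return 5
      -> return 20
    -> return 45
  -> return 58
-> return 72

Final answer: 72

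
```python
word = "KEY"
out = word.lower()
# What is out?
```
Trace:
  word='KEY'
  word='KEY', out='key'

Final answer: 'key'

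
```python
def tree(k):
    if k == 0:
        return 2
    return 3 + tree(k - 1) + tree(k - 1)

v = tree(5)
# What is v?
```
Call trace (a repeated sub-call is expanded the first time; later identical calls just restate its return value):
tree(k=5)
  tree(k=4)
    tree(k=3)
      tree(k=2)
        tree(k=1)
          tree(k=0)
          -> return 2
          tree(k=0)
          -> return 2
        -> return 7
        tree(k=1) -> return 7  (same call as traced above)
      -> return 17
      tree(k=2) -> return 17  (same call as traced above)
    -> return 37
    tree(k=3) -> return 37  (same call as traced above)
  -> return 77
  tree(k=4) -> return 77  (same call as traced above)
-> return 157

Final answer: 157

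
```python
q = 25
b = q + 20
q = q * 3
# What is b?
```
Trace:
  q=25
  q=25, b=45
  q=75, b=45

Final answer: 45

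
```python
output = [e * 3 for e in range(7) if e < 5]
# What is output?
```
Trace:
  e=0
  e=1
  e=2
  e=3
  e=4
  e=5
  e=6
  output=[0, 3, 6, 9, 12]

Final answer: [0, 3, 6, 9, 12]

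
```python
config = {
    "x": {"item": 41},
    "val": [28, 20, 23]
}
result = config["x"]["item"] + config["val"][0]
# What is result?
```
Trace:
  config={'x': {'item': 41}, 'val': [28, 20, 23]}
  config={'x': {'item': 41}, 'val': [28, 20, 23]}, result=69

Final answer: 69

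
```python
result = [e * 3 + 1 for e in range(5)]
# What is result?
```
Trace:
  e=0
  e=1
  e=2
  e=3
  e=4
  result=[1, 4, 7, 10, 13]

Final answer: [1, 4, 7, 10, 13]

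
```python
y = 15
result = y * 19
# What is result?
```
Trace:
  y=15
  y=15, result=285

Final answer: 285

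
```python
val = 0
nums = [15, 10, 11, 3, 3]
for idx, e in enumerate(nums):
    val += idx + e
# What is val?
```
Trace:
  val=0
  val=15, idx=0, e=15
  val=26, idx=1, e=10
  val=39, idx=2, e=11
  val=45, idx=3, e=3
  val=52, idx=4, e=3

Final answer: 52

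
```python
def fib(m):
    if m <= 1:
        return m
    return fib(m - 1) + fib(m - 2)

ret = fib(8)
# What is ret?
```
Call trace (a repeated sub-call is expanded the first time; later identical calls just restate its return value):
fib(m=8)
  fib(m=7)
    fib(m=6)
      fib(m=5)
        fib(m=4)
          fib(m=3)
            fib(m=2)
              fib(m=1)
              -> return 1
              fib(m=0)
              -> return 0
            -> return 1
            fib(m=1)
            -> return 1
          -> return 2
          fib(m=2) -> return 1  (same call as traced above)
        -> return 3
        fib(m=3) -> return 2  (same call as traced above)
      -> return 5
      fib(m=4) -> return 3  (same call as traced above)
    -> return 8
    fib(m=5) -> return 5  (same call as traced above)
  -> return 13
  fib(m=6) -> return 8  (same call as traced above)
-> return 21

Final answer: 21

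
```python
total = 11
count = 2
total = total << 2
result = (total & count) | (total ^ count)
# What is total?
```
Trace:
  total=11
  total=11, count=2
  total=44, count=2
  total=44, count=2, result=46

Final answer: 44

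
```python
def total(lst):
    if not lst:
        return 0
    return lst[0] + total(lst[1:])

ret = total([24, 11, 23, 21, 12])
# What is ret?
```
Call trace:
total(lst=[24, 11, 23, 21, 12])
  total(lst=[11, 23, 21, 12])
    total(lst=[23, 21, 12])
      total(lst=[21, 12])
        total(lst=[12])
          total(lst=[])
          -> return 0
        -> return 12
      -> return 33
    -> return 56
  -> return 67
-> return 91

Final answer: 91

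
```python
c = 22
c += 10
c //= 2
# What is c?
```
Trace:
  c=22
  c=32
  c=16

Final answer: 16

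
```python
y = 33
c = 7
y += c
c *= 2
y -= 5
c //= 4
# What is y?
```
Trace:
  y=33
  y=33, c=7
  y=40, c=7
  y=40, c=14
  y=35, c=14
  y=35, c=3

Final answer: 35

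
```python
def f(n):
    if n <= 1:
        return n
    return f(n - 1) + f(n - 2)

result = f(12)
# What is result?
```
Call trace (a repeated sub-call is expanded the first time; later identical calls just restate its return value):
f(n=12)
  f(n=11)
    f(n=10)
      f(n=9)
        f(n=8)
          f(n=7)
            f(n=6)
              f(n=5)
                f(n=4)
                  f(n=3)
                    f(n=2)
                      f(n=1)
                      -> return 1
                      f(n=0)
                      -> return 0
                    -> return 1
                    f(n=1)
                    -> return 1
                  -> return 2
                  f(n=2) -> return 1  (same call as traced above)
                -> return 3
                f(n=3) -> return 2  (same call as traced above)
              -> return 5
              f(n=4) -> return 3  (same call as traced above)
            -> return 8
            f(n=5) -> return 5  (same call as traced above)
          -> return 13
          f(n=6) -> return 8  (same call as traced above)
        -> return 21
        f(n=7) -> return 13  (same call as traced above)
      -> return 34
      f(n=8) -> return 21  (same call as traced above)
    -> return 55
    f(n=9) -> return 34  (same call as traced above)
  -> return 89
  f(n=10) -> return 55  (same call as traced above)
-> return 144

Final answer: 144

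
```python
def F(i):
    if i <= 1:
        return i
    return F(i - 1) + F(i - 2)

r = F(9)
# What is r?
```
Call trace (a repeated sub-call is expanded the first time; later identical calls just restate its return value):
F(i=9)
  F(i=8)
    F(i=7)
      F(i=6)
        F(i=5)
          F(i=4)
            F(i=3)
              F(i=2)
                F(i=1)
                -> return 1
                F(i=0)
                -> return 0
              -> return 1
              F(i=1)
              -> return 1
            -> return 2
            F(i=2) -> return 1  (same call as traced above)
          -> return 3
          F(i=3) -> return 2  (same call as traced above)
        -> return 5
        F(i=4) -> return 3  (same call as traced above)
      -> return 8
      F(i=5) -> return 5  (same call as traced above)
    -> return 13
    F(i=6) -> return 8  (same call as traced above)
  -> return 21
  F(i=7) -> return 13  (same call as traced above)
-> return 34

Final answer: 34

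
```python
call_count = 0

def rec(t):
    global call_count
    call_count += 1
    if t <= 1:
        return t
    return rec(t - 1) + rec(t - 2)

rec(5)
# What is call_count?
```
Call trace (a repeated sub-call is expanded the first time; later identical calls just restate its return value):
rec(t=5)
  rec(t=4)
    rec(t=3)
      rec(t=2)
        rec(t=1)
        -> return 1
        rec(t=0)
        -> return 0
      -> return 1
      rec(t=1)
      -> return 1
    -> return 2
    rec(t=2) -> return 1  (same call as traced above)
  -> return 3
  rec(t=3) -> return 2  (same call as traced above)
-> return 5

call_count is incremented once per call, so count the calls in each subtree. Let C(t) = number of calls made by rec(t).
C(0) = C(1) = 1 (base case, no recursion); C(t) = 1 + C(t - 1) + C(t - 2) otherwise.
C(2) = 1 + C(1) + C(0) = 1 + 1 + 1 = 3
C(3) = 1 + C(2) + C(1) = 1 + 3 + 1 = 5
C(4) = 1 + C(3) + C(2) = 1 + 5 + 3 = 9
C(5) = 1 + C(4) + C(3) = 1 + 9 + 5 = 15
call_count = C(5) = 15

Final answer: 15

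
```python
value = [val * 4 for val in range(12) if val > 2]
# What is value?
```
Trace:
  val=0
  val=1
  val=2
  val=3
  val=4
  val=5
  val=6
  val=7
  val=8
  val=9
  val=10
  val=11
  value=[12, 16, 20, 24, 28, 32, 36, 40, 44]

Final answer: [12, 16, 20, 24, 28, 32, 36, 40, 44]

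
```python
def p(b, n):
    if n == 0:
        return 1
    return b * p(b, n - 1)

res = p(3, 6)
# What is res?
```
Call trace:
p(b=3, n=6)
  p(b=3, n=5)
    p(b=3, n=4)
      p(b=3, n=3)
        p(b=3, n=2)
          p(b=3, n=1)
            p(b=3, n=0)
            -> return 1
          -> return 3
        -> return 9
      -> return 27
    -> return 81
  -> return 243
-> return 729

Final answer: 729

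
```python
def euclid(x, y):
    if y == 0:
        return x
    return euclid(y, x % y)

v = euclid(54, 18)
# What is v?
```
Call trace:
euclid(x=54, y=18)
  euclid(x=18, y=0)
  -> return 18
-> return 18

Final answer: 18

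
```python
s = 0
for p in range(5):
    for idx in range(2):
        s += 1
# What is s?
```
Trace:
  s=0
  s=1, p=0, idx=0
  s=2, p=0, idx=1
  s=3, p=1, idx=0
  s=4, p=1, idx=1
  s=5, p=2, idx=0
  s=6, p=2, idx=1
  s=7, p=3, idx=0
  s=8, p=3, idx=1
  s=9, p=4, idx=0
  s=10, p=4, idx=1

Final answer: 10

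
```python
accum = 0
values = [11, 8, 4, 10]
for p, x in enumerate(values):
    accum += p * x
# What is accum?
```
Trace:
  accum=0
  accum=0, p=0, x=11
  accum=8, p=1, x=8
  accum=16, p=2, x=4
  accum=46, p=3, x=10

Final answer: 46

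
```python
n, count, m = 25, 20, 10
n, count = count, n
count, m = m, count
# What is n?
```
Trace:
  n=25, count=20, m=10
  n=20, count=25, m=10
  n=20, count=10, m=25

Final answer: 20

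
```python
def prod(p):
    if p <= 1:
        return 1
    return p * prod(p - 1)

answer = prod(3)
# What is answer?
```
Call trace:
prod(p=3)
  prod(p=2)
    prod(p=1)
    -> return 1
  -> return 2
-> return 6

Final answer: 6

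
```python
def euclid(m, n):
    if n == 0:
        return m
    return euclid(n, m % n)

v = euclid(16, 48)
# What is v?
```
Call trace:
euclid(m=16, n=48)
  euclid(m=48, n=16)
    euclid(m=16, n=0)
    -> return 16
  -> return 16
-> return 16

Final answer: 16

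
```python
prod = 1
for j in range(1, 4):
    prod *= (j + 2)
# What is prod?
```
Trace:
  prod=1
  prod=3, j=1
  prod=12, j=2
  prod=60, j=3

Final answer: 60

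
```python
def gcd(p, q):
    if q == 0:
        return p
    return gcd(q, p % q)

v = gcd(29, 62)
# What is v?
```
Call trace:
gcd(p=29, q=62)
  gcd(p=62, q=29)
    gcd(p=29, q=4)
      gcd(p=4, q=1)
        gcd(p=1, q=0)
        -> return 1
      -> return 1
    -> return 1
  -> return 1
-> return 1

Final answer: 1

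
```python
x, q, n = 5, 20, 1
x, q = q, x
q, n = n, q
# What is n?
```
Trace:
  x=5, q=20, n=1
  x=20, q=5, n=1
  x=20, q=1, n=5

Final answer: 5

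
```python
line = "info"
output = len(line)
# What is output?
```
Trace:
  line='info'
  line='info', output=4

Final answer: 4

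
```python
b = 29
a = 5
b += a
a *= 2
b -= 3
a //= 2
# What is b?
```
Trace:
  b=29
  b=29, a=5
  b=34, a=5
  b=34, a=10
  b=31, a=10
  b=31, a=5

Final answer: 31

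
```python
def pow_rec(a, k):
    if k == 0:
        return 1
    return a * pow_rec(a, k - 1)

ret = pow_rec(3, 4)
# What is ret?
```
Call trace:
pow_rec(a=3, k=4)
  pow_rec(a=3, k=3)
    pow_rec(a=3, k=2)
      pow_rec(a=3, k=1)
        pow_rec(a=3, k=0)
        -> return 1
      -> return 3
    -> return 9
  -> return 27
-> return 81

Final answer: 81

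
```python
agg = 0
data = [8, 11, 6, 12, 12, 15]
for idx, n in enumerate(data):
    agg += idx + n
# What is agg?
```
Trace:
  agg=0
  agg=8, idx=0, n=8
  agg=20, idx=1, n=11
  agg=28, idx=2, n=6
  agg=43, idx=3, n=12
  agg=59, idx=4, n=12
  agg=79, idx=5, n=15

Final answer: 79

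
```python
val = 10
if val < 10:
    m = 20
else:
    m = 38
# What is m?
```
Trace:
  val=10
  val=10, m=38

Final answer: 38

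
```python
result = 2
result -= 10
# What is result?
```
Trace:
  result=2
  result=-8

Final answer: -8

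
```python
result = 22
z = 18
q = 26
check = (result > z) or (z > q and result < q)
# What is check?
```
Trace:
  result=22
  result=22, z=18
  result=22, z=18, q=26
  result=22, z=18, q=26, check=True

Final answer: True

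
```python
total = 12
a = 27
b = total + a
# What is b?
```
Trace:
  total=12
  total=12, a=27
  total=12, a=27, b=39

Final answer: 39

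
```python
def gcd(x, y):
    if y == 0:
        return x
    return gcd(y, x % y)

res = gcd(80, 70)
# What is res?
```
Call trace:
gcd(x=80, y=70)
  gcd(x=70, y=10)
    gcd(x=10, y=0)
    -> return 10
  -> return 10
-> return 10

Final answer: 10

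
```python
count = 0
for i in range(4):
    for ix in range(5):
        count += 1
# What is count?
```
Trace:
  count=0
  count=1, i=0, ix=0
  count=2, i=0, ix=1
  count=3, i=0, ix=2
  count=4, i=0, ix=3
  count=5, i=0, ix=4
  count=6, i=1, ix=0
  count=7, i=1, ix=1
  count=8, i=1, ix=2
  count=9, i=1, ix=3
  count=10, i=1, ix=4
  count=11, i=2, ix=0
  count=12, i=2, ix=1
  count=13, i=2, ix=2
  count=14, i=2, ix=3
  count=15, i=2, ix=4
  count=16, i=3, ix=0
  count=17, i=3, ix=1
  count=18, i=3, ix=2
  count=19, i=3, ix=3
  count=20, i=3, ix=4

Final answer: 20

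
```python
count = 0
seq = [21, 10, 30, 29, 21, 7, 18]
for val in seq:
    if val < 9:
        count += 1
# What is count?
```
Trace:
  count=0
  count=0, val=21
  count=0, val=10
  count=0, val=30
  count=0, val=29
  count=0, val=21
  count=1, val=7
  count=1, val=18

Final answer: 1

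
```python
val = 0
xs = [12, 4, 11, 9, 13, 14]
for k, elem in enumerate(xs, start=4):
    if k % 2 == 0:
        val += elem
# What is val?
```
Trace:
  val=0
  val=12, k=4, elem=12
  val=12, k=5, elem=4
  val=23, k=6, elem=11
  val=23, k=7, elem=9
  val=36, k=8, elem=13
  val=36, k=9, elem=14

Final answer: 36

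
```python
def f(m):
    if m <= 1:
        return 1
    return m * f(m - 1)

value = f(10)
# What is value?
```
Call trace:
f(m=10)
  f(m=9)
    f(m=8)
      f(m=7)
        f(m=6)
          f(m=5)
            f(m=4)
              f(m=3)
                f(m=2)
                  f(m=1)
                  -> return 1
                -> return 2
              -> return 6
            -> return 24
          -> return 120
        -> return 720
      -> return 5040
    -> return 40320
  -> return 362880
-> return 3628800

Final answer: 3628800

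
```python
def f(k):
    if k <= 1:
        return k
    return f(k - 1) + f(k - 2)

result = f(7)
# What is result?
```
Call trace (a repeated sub-call is expanded the first time; later identical calls just restate its return value):
f(k=7)
  f(k=6)
    f(k=5)
      f(k=4)
        f(k=3)
          f(k=2)
            f(k=1)
            -> return 1
            f(k=0)
            -> return 0
          -> return 1
          f(k=1)
          -> return 1
        -> return 2
        f(k=2) -> return 1  (same call as traced above)
      -> return 3
      f(k=3) -> return 2  (same call as traced above)
    -> return 5
    f(k=4) -> return 3  (same call as traced above)
  -> return 8
  f(k=5) -> return 5  (same call as traced above)
-> return 13

Final answer: 13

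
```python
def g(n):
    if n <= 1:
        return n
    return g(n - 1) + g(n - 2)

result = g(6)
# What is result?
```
Call trace (a repeated sub-call is expanded the first time; later identical calls just restate its return value):
g(n=6)
  g(n=5)
    g(n=4)
      g(n=3)
        g(n=2)
          g(n=1)
          -> return 1
          g(n=0)
          -> return 0
        -> return 1
        g(n=1)
        -> return 1
      -> return 2
      g(n=2) -> return 1  (same call as traced above)
    -> return 3
    g(n=3) -> return 2  (same call as traced above)
  -> return 5
  g(n=4) -> return 3  (same call as traced above)
-> return 8

Final answer: 8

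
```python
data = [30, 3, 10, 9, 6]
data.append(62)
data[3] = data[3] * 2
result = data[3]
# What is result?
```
Trace:
  data=[30, 3, 10, 9, 6]
  data=[30, 3, 10, 9, 6, 62]
  data=[30, 3, 10, 18, 6, 62]
  data=[30, 3, 10, 18, 6, 62], result=18

Final answer: 18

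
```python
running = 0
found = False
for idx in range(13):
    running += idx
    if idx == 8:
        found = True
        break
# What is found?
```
Trace:
  running=0
  running=0, found=False
  running=0, found=False, idx=0
  running=1, found=False, idx=1
  running=3, found=False, idx=2
  running=6, found=False, idx=3
  running=10, found=False, idx=4
  running=15, found=False, idx=5
  running=21, found=False, idx=6
  running=28, found=False, idx=7
  running=36, found=True, idx=8

Final answer: True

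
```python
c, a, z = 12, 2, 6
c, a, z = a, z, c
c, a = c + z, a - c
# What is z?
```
Trace:
  c=12, a=2, z=6
  c=2, a=6, z=12
  c=14, a=4, z=12

Final answer: 12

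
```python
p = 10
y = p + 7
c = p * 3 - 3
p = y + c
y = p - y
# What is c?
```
Trace:
  p=10
  p=10, y=17
  p=10, y=17, c=27
  p=44, y=17, c=27
  p=44, y=27, c=27

Final answer: 27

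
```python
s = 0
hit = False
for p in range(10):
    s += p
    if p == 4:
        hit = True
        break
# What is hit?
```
Trace:
  s=0
  s=0, hit=False
  s=0, hit=False, p=0
  s=1, hit=False, p=1
  s=3, hit=False, p=2
  s=6, hit=False, p=3
  s=10, hit=True, p=4

Final answer: True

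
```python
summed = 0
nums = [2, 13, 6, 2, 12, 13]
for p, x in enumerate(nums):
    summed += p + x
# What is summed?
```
Trace:
  summed=0
  summed=2, p=0, x=2
  summed=16, p=1, x=13
  summed=24, p=2, x=6
  summed=29, p=3, x=2
  summed=45, p=4, x=12
  summed=63, p=5, x=13

Final answer: 63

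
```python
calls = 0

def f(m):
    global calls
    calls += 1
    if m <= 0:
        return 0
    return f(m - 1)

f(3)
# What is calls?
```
Call trace:
f(m=3)
  f(m=2)
    f(m=1)
      f(m=0)
      -> return 0
    -> return 0
  -> return 0
-> return 0

calls is incremented once per call. f is entered once for each m = 3, 2, 1, 0 (the m <= 0 call returns without recursing), i.e. 3 + 1 calls.
calls = 4

Final answer: 4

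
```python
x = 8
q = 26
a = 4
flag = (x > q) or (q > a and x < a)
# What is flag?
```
Trace:
  x=8
  x=8, q=26
  x=8, q=26, a=4
  x=8, q=26, a=4, flag=False

Final answer: False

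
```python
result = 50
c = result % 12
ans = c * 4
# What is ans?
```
Trace:
  result=50
  result=50, c=2
  result=50, c=2, ans=8

Final answer: 8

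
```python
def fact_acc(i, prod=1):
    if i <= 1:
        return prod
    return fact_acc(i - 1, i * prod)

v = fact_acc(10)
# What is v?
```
Call trace:
fact_acc(i=10, prod=1)
  fact_acc(i=9, prod=10)
    fact_acc(i=8, prod=90)
      fact_acc(i=7, prod=720)
        fact_acc(i=6, prod=5040)
          fact_acc(i=5, prod=30240)
            fact_acc(i=4, prod=151200)
              fact_acc(i=3, prod=604800)
                fact_acc(i=2, prod=1814400)
                  fact_acc(i=1, prod=3628800)
                  -> return 3628800
                -> return 3628800
              -> return 3628800
            -> return 3628800
          -> return 3628800
        -> return 3628800
      -> return 3628800
    -> return 3628800
  -> return 3628800
-> return 3628800

Final answer: 3628800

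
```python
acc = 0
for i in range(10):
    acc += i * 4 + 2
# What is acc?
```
Trace:
  acc=0
  acc=2, i=0
  acc=8, i=1
  acc=18, i=2
  acc=32, i=3
  acc=50, i=4
  acc=72, i=5
  acc=98, i=6
  acc=128, i=7
  acc=162, i=8
  acc=200, i=9

Final answer: 200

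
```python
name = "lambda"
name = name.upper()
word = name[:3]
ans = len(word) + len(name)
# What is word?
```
Trace:
  name='lambda'
  name='LAMBDA'
  name='LAMBDA', word='LAM'
  name='LAMBDA', word='LAM', ans=9

Final answer: 'LAM'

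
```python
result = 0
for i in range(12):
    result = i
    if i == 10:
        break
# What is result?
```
Trace:
  result=0
  result=0, i=0
  result=1, i=1
  result=2, i=2
  result=3, i=3
  result=4, i=4
  result=5, i=5
  result=6, i=6
  result=7, i=7
  result=8, i=8
  result=9, i=9
  result=10, i=10

Final answer: 10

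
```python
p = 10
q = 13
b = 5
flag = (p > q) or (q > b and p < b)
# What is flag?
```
Trace:
  p=10
  p=10, q=13
  p=10, q=13, b=5
  p=10, q=13, b=5, flag=False

Final answer: False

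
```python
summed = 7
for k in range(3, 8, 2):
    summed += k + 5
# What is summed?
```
Trace:
  summed=7
  summed=15, k=3
  summed=25, k=5
  summed=37, k=7

Final answer: 37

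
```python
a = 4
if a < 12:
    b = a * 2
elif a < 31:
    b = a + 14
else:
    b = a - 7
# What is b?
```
Trace:
  a=4
  a=4, b=8

Final answer: 8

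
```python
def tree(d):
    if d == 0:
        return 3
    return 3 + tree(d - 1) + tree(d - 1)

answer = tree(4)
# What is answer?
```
Call trace (a repeated sub-call is expanded the first time; later identical calls just restate its return value):
tree(d=4)
  tree(d=3)
    tree(d=2)
      tree(d=1)
        tree(d=0)
        -> return 3
        tree(d=0)
        -> return 3
      -> return 9
      tree(d=1) -> return 9  (same call as traced above)
    -> return 21
    tree(d=2) -> return 21  (same call as traced above)
  -> return 45
  tree(d=3) -> return 45  (same call as traced above)
-> return 93

Final answer: 93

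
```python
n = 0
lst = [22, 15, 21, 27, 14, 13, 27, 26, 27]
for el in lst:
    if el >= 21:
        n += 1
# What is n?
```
Trace:
  n=0
  n=1, el=22
  n=1, el=15
  n=2, el=21
  n=3, el=27
  n=3, el=14
  n=3, el=13
  n=4, el=27
  n=5, el=26
  n=6, el=27

Final answer: 6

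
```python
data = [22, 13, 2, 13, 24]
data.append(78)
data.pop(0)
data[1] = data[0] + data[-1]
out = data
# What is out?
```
Trace:
  data=[22, 13, 2, 13, 24]
  data=[22, 13, 2, 13, 24, 78]
  data=[13, 2, 13, 24, 78]
  data=[13, 91, 13, 24, 78]
  data=[13, 91, 13, 24, 78], out=[13, 91, 13, 24, 78]

Final answer: [13, 91, 13, 24, 78]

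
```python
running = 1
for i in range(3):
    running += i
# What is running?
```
Trace:
  running=1
  running=1, i=0
  running=2, i=1
  running=4, i=2

Final answer: 4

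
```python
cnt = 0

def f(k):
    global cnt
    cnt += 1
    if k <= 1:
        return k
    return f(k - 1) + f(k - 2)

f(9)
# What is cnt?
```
Call trace (a repeated sub-call is expanded the first time; later identical calls just restate its return value):
f(k=9)
  f(k=8)
    f(k=7)
      f(k=6)
        f(k=5)
          f(k=4)
            f(k=3)
              f(k=2)
                f(k=1)
                -> return 1
                f(k=0)
                -> return 0
              -> return 1
              f(k=1)
              -> return 1
            -> return 2
            f(k=2) -> return 1  (same call as traced above)
          -> return 3
          f(k=3) -> return 2  (same call as traced above)
        -> return 5
        f(k=4) -> return 3  (same call as traced above)
      -> return 8
      f(k=5) -> return 5  (same call as traced above)
    -> return 13
    f(k=6) -> return 8  (same call as traced above)
  -> return 21
  f(k=7) -> return 13  (same call as traced above)
-> return 34

cnt is incremented once per call, so count the calls in each subtree. Let C(k) = number of calls made by f(k).
C(0) = C(1) = 1 (base case, no recursion); C(k) = 1 + C(k - 1) + C(k - 2) otherwise.
C(2) = 1 + C(1) + C(0) = 1 + 1 + 1 = 3
C(3) = 1 + C(2) + C(1) = 1 + 3 + 1 = 5
C(4) = 1 + C(3) + C(2) = 1 + 5 + 3 = 9
C(5) = 1 + C(4) + C(3) = 1 + 9 + 5 = 15
C(6) = 1 + C(5) + C(4) = 1 + 15 + 9 = 25
C(7) = 1 + C(6) + C(5) = 1 + 25 + 15 = 41
C(8) = 1 + C(7) + C(6) = 1 + 41 + 25 = 67
C(9) = 1 + C(8) + C(7) = 1 + 67 + 41 = 109
cnt = C(9) = 109

Final answer: 109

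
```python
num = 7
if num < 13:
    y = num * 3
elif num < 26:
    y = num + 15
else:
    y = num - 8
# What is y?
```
Trace:
  num=7
  num=7, y=21

Final answer: 21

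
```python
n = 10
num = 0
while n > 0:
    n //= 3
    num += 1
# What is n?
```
Trace:
  n=10
  n=10, num=0
  n=3, num=1
  n=1, num=2
  n=0, num=3

Final answer: 0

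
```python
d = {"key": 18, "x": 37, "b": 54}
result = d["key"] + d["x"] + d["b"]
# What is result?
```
Trace:
  d={'key': 18, 'x': 37, 'b': 54}
  d={'key': 18, 'x': 37, 'b': 54}, result=109

Final answer: 109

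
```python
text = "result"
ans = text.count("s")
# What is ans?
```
Trace:
  text='result'
  text='result', ans=1

Final answer: 1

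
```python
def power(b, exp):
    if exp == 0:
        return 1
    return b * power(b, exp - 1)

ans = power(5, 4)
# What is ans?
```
Call trace:
power(b=5, exp=4)
  power(b=5, exp=3)
    power(b=5, exp=2)
      power(b=5, exp=1)
        power(b=5, exp=0)
        -> return 1
      -> return 5
    -> return 25
  -> return 125
-> return 625

Final answer: 625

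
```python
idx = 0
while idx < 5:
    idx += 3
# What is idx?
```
Trace:
  idx=0
  idx=3
  idx=6

Final answer: 6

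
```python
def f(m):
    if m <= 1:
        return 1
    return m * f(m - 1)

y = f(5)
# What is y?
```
Call trace:
f(m=5)
  f(m=4)
    f(m=3)
      f(m=2)
        f(m=1)
        -> return 1
      -> return 2
    -> return 6
  -> return 24
-> return 120

Final answer: 120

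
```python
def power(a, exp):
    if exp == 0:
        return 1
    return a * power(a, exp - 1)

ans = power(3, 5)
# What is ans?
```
Call trace:
power(a=3, exp=5)
  power(a=3, exp=4)
    power(a=3, exp=3)
      power(a=3, exp=2)
        power(a=3, exp=1)
          power(a=3, exp=0)
          -> return 1
        -> return 3
      -> return 9
    -> return 27
  -> return 81
-> return 243

Final answer: 243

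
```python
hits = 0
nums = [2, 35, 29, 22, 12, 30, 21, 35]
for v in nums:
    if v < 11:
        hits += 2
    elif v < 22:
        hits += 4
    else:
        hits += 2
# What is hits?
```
Trace:
  hits=0
  hits=2, v=2
  hits=4, v=35
  hits=6, v=29
  hits=8, v=22
  hits=12, v=12
  hits=14, v=30
  hits=18, v=21
  hits=20, v=35

Final answer: 20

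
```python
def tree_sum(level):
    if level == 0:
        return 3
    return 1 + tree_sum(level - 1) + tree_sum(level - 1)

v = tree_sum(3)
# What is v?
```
Call trace (a repeated sub-call is expanded the first time; later identical calls just restate its return value):
tree_sum(level=3)
  tree_sum(level=2)
    tree_sum(level=1)
      tree_sum(level=0)
      -> return 3
      tree_sum(level=0)
      -> return 3
    -> return 7
    tree_sum(level=1) -> return 7  (same call as traced above)
  -> return 15
  tree_sum(level=2) -> return 15  (same call as traced above)
-> return 31

Final answer: 31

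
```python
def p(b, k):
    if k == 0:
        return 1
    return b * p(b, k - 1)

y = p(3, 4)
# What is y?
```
Call trace:
p(b=3, k=4)
  p(b=3, k=3)
    p(b=3, k=2)
      p(b=3, k=1)
        p(b=3, k=0)
        -> return 1
      -> return 3
    -> return 9
  -> return 27
-> return 81

Final answer: 81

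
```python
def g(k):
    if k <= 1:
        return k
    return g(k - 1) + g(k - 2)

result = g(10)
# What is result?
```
Call trace (a repeated sub-call is expanded the first time; later identical calls just restate its return value):
g(k=10)
  g(k=9)
    g(k=8)
      g(k=7)
        g(k=6)
          g(k=5)
            g(k=4)
              g(k=3)
                g(k=2)
                  g(k=1)
                  -> return 1
                  g(k=0)
                  -> return 0
                -> return 1
                g(k=1)
                -> return 1
              -> return 2
              g(k=2) -> return 1  (same call as traced above)
            -> return 3
            g(k=3) -> return 2  (same call as traced above)
          -> return 5
          g(k=4) -> return 3  (same call as traced above)
        -> return 8
        g(k=5) -> return 5  (same call as traced above)
      -> return 13
      g(k=6) -> return 8  (same call as traced above)
    -> return 21
    g(k=7) -> return 13  (same call as traced above)
  -> return 34
  g(k=8) -> return 21  (same call as traced above)
-> return 55

Final answer: 55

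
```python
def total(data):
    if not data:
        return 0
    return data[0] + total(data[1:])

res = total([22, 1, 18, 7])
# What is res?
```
Call trace:
total(data=[22, 1, 18, 7])
  total(data=[1, 18, 7])
    total(data=[18, 7])
      total(data=[7])
        total(data=[])
        -> return 0
      -> return 7
    -> return 25
  -> return 26
-> return 48

Final answer: 48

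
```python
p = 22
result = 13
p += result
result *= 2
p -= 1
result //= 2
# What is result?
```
Trace:
  p=22
  p=22, result=13
  p=35, result=13
  p=35, result=26
  p=34, result=26
  p=34, result=13

Final answer: 13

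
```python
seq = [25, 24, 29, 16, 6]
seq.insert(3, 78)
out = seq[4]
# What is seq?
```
Trace:
  seq=[25, 24, 29, 16, 6]
  seq=[25, 24, 29, 78, 16, 6]
  seq=[25, 24, 29, 78, 16, 6], out=16

Final answer: [25, 24, 29, 78, 16, 6]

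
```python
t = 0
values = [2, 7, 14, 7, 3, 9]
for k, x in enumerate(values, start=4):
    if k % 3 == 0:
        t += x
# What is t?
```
Trace:
  t=0
  t=0, k=4, x=2
  t=0, k=5, x=7
  t=14, k=6, x=14
  t=14, k=7, x=7
  t=14, k=8, x=3
  t=23, k=9, x=9

Final answer: 23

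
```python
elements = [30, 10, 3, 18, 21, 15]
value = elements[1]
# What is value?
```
Trace:
  elements=[30, 10, 3, 18, 21, 15]
  elements=[30, 10, 3, 18, 21, 15], value=10

Final answer: 10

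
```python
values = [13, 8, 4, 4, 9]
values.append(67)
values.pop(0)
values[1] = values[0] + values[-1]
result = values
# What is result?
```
Trace:
  values=[13, 8, 4, 4, 9]
  values=[13, 8, 4, 4, 9, 67]
  values=[8, 4, 4, 9, 67]
  values=[8, 75, 4, 9, 67]
  values=[8, 75, 4, 9, 67], result=[8, 75, 4, 9, 67]

Final answer: [8, 75, 4, 9, 67]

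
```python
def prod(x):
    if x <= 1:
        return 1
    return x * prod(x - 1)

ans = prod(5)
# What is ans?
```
Call trace:
prod(x=5)
  prod(x=4)
    prod(x=3)
      prod(x=2)
        prod(x=1)
        -> return 1
      -> return 2
    -> return 6
  -> return 24
-> return 120

Final answer: 120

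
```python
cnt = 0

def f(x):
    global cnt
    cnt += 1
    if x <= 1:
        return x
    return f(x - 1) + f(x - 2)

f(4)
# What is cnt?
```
Call trace (a repeated sub-call is expanded the first time; later identical calls just restate its return value):
f(x=4)
  f(x=3)
    f(x=2)
      f(x=1)
      -> return 1
      f(x=0)
      -> return 0
    -> return 1
    f(x=1)
    -> return 1
  -> return 2
  f(x=2) -> return 1  (same call as traced above)
-> return 3

cnt is incremented once per call, so count the calls in each subtree. Let C(x) = number of calls made by f(x).
C(0) = C(1) = 1 (base case, no recursion); C(x) = 1 + C(x - 1) + C(x - 2) otherwise.
C(2) = 1 + C(1) + C(0) = 1 + 1 + 1 = 3
C(3) = 1 + C(2) + C(1) = 1 + 3 + 1 = 5
C(4) = 1 + C(3) + C(2) = 1 + 5 + 3 = 9
cnt = C(4) = 9

Final answer: 9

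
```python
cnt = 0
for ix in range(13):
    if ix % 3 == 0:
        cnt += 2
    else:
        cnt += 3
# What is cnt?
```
Trace:
  cnt=0
  cnt=2, ix=0
  cnt=5, ix=1
  cnt=8, ix=2
  cnt=10, ix=3
  cnt=13, ix=4
  cnt=16, ix=5
  cnt=18, ix=6
  cnt=21, ix=7
  cnt=24, ix=8
  cnt=26, ix=9
  cnt=29, ix=10
  cnt=32, ix=11
  cnt=34, ix=12

Final answer: 34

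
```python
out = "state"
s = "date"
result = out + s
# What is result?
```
Trace:
  out='state'
  out='state', s='date'
  out='state', s='date', result='statedate'

Final answer: 'statedate'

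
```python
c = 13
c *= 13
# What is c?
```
Trace:
  c=13
  c=169

Final answer: 169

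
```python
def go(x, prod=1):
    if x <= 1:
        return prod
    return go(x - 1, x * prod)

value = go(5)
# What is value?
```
Call trace:
go(x=5, prod=1)
  go(x=4, prod=5)
    go(x=3, prod=20)
      go(x=2, prod=60)
        go(x=1, prod=120)
        -> return 120
      -> return 120
    -> return 120
  -> return 120
-> return 120

Final answer: 120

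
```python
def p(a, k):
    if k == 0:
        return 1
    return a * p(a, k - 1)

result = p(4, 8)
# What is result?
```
Call trace:
p(a=4, k=8)
  p(a=4, k=7)
    p(a=4, k=6)
      p(a=4, k=5)
        p(a=4, k=4)
          p(a=4, k=3)
            p(a=4, k=2)
              p(a=4, k=1)
                p(a=4, k=0)
                -> return 1
              -> return 4
            -> return 16
          -> return 64
        -> return 256
      -> return 1024
    -> return 4096
  -> return 16384
-> return 65536

Final answer: 65536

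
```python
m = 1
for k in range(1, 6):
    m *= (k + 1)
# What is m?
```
Trace:
  m=1
  m=2, k=1
  m=6, k=2
  m=24, k=3
  m=120, k=4
  m=720, k=5

Final answer: 720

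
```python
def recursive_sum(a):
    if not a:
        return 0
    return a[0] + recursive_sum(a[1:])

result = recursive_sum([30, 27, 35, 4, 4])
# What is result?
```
Call trace:
recursive_sum(a=[30, 27, 35, 4, 4])
  recursive_sum(a=[27, 35, 4, 4])
    recursive_sum(a=[35, 4, 4])
      recursive_sum(a=[4, 4])
        recursive_sum(a=[4])
          recursive_sum(a=[])
          -> return 0
        -> return 4
      -> return 8
    -> return 43
  -> return 70
-> return 100

Final answer: 100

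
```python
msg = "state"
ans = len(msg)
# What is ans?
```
Trace:
  msg='state'
  msg='state', ans=5

Final answer: 5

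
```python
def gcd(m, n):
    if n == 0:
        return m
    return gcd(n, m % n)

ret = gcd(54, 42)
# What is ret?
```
Call trace:
gcd(m=54, n=42)
  gcd(m=42, n=12)
    gcd(m=12, n=6)
      gcd(m=6, n=0)
      -> return 6
    -> return 6
  -> return 6
-> return 6

Final answer: 6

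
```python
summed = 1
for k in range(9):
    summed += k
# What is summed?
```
Trace:
  summed=1
  summed=1, k=0
  summed=2, k=1
  summed=4, k=2
  summed=7, k=3
  summed=11, k=4
  summed=16, k=5
  summed=22, k=6
  summed=29, k=7
  summed=37, k=8

Final answer: 37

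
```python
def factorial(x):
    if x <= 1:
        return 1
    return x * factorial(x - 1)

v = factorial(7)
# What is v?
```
Call trace:
factorial(x=7)
  factorial(x=6)
    factorial(x=5)
      factorial(x=4)
        factorial(x=3)
          factorial(x=2)
            factorial(x=1)
            -> return 1
          -> return 2
        -> return 6
      -> return 24
    -> return 120
  -> return 720
-> return 5040

Final answer: 5040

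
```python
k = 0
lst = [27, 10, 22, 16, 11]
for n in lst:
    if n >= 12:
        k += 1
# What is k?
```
Trace:
  k=0
  k=1, n=27
  k=1, n=10
  k=2, n=22
  k=3, n=16
  k=3, n=11

Final answer: 3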